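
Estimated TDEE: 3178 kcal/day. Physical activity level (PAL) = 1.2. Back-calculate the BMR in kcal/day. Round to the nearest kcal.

2648 kcal/day

BMR = TEE ÷ activity factor = 3178 ÷ 1.2 = 2648.3333 kcal/day.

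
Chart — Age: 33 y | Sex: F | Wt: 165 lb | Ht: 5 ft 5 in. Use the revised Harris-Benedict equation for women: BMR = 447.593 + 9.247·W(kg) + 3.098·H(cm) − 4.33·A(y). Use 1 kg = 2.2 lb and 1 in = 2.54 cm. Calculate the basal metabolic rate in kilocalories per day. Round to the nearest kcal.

1510 kilocalories per day

Convert to metric: weight = 165 ÷ 2.2 = 75 kg; height = (5×12 + 5) × 2.54 = 65 × 2.54 = 165.1 cm.
Harris-Benedict: BMR = 447.593 + 9.247(75) + 3.098(165.1) − 4.33(33) = 1509.7078 kcal/day.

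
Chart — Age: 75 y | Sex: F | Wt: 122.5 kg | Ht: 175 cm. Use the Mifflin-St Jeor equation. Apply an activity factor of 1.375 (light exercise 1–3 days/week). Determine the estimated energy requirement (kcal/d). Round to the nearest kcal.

Mifflin-St Jeor (female): BMR = 10(122.5) + 6.25(175) − 5(75) − 161 = 1225 + 1093.75 − 375 − 161 = 1782.75 kcal/day.
TEE = BMR × activity factor = 1782.75 × 1.375 = 2451.2813 kcal/day.

2451 kcal/d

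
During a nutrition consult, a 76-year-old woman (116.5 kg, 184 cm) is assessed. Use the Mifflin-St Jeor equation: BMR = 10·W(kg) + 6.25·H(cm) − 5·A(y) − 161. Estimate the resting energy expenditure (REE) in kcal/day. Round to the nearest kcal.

1774 kcal/day

Mifflin-St Jeor (female): BMR = 10(116.5) + 6.25(184) − 5(76) − 161 = 1165 + 1150 − 380 − 161 = 1774 kcal/day.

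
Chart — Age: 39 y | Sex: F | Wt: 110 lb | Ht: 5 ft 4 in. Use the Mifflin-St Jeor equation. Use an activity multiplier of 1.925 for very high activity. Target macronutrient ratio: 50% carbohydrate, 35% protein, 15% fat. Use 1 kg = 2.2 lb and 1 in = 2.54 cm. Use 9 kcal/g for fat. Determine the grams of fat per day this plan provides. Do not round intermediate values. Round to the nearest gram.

Convert to metric: weight = 110 ÷ 2.2 = 50 kg; height = (5×12 + 4) × 2.54 = 64 × 2.54 = 162.56 cm.
Mifflin-St Jeor (female): BMR = 10(50) + 6.25(162.56) − 5(39) − 161 = 500 + 1016 − 195 − 161 = 1160 kcal/day.
TEE = 1160 × 1.925 = 2233 kcal/day.
Fat energy = 15% × 2233 = 334.95 kcal.
Fat = 334.95 ÷ 9 kcal/g = 37.2167 g.

37 g/day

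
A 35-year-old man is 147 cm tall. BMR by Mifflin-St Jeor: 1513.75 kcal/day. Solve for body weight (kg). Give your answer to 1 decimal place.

1513.75 = 10·W + 6.25(147) − 5(35) + 5
10·W = 1513.75 − 748.75 = 765, so W = 76.5 kg.

76.5 kg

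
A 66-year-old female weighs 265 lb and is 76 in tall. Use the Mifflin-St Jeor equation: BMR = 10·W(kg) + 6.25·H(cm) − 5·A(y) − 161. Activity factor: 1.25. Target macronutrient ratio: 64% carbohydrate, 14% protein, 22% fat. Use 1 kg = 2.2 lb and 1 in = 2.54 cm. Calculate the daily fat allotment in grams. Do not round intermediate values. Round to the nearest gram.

59 g/day

Convert to metric: weight = 265 ÷ 2.2 = 120.4545 kg; height = 76 × 2.54 = 193.04 cm.
Mifflin-St Jeor (female): BMR = 10(120.4545) + 6.25(193.04) − 5(66) − 161 = 1204.5455 + 1206.5 − 330 − 161 = 1920.0455 kcal/day.
TEE = 1920.0455 × 1.25 = 2400.0568 kcal/day.
Fat energy = 22% × 2400.0568 = 528.0125 kcal.
Fat = 528.0125 ÷ 9 kcal/g = 58.6681 g.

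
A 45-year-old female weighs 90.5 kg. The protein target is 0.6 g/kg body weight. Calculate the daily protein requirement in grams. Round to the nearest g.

54 g/day

Protein = 0.6 g/kg × 90.5 kg = 54.3 g/day.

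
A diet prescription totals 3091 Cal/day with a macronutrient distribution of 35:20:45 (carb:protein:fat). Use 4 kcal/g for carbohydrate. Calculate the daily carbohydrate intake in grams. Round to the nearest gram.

270 g/day

Carbohydrate energy = 35% × 3091 = 1081.85 kcal.
At 4 kcal/g: 1081.85 ÷ 4 = 270.4625 g.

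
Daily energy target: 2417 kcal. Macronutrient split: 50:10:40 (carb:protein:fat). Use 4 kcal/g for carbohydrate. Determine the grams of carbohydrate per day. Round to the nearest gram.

Carbohydrate energy = 50% × 2417 = 1208.5 kcal.
At 4 kcal/g: 1208.5 ÷ 4 = 302.125 g.

302 g/day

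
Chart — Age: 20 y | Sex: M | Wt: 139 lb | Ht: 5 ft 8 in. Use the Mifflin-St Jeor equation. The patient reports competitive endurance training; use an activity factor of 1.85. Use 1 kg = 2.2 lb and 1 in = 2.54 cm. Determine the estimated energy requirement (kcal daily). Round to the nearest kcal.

Convert to metric: weight = 139 ÷ 2.2 = 63.1818 kg; height = (5×12 + 8) × 2.54 = 68 × 2.54 = 172.72 cm.
Mifflin-St Jeor (male): BMR = 10(63.1818) + 6.25(172.72) − 5(20) + 5 = 631.8182 + 1079.5 − 100 + 5 = 1616.3182 kcal/day.
TEE = BMR × activity factor = 1616.3182 × 1.85 = 2990.1886 kcal/day.

2990 kcal daily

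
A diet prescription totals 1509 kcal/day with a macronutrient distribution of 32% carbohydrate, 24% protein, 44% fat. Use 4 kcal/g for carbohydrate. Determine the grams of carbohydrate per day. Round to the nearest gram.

121 g/day

Carbohydrate energy = 32% × 1509 = 482.88 kcal.
At 4 kcal/g: 482.88 ÷ 4 = 120.72 g.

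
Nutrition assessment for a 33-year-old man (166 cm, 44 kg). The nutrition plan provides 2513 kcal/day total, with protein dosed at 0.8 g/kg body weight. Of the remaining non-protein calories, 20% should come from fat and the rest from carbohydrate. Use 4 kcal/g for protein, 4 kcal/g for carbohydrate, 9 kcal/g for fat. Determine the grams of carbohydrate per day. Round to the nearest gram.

474 g/day

Protein = 0.8 × 44 = 35.2 g → 35.2 × 4 = 140.8 kcal.
Non-protein calories = 2513 − 140.8 = 2372.2 kcal.
Fat: 20% × 2372.2 = 474.44 kcal; carbohydrate: 1897.76 kcal.
Carbohydrate: 1897.76 kcal ÷ 4 kcal/g = 474.44 g.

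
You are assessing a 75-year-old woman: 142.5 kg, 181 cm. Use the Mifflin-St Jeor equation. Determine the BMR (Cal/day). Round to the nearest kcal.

2020 Cal/day

Mifflin-St Jeor (female): BMR = 10(142.5) + 6.25(181) − 5(75) − 161 = 1425 + 1131.25 − 375 − 161 = 2020.25 kcal/day.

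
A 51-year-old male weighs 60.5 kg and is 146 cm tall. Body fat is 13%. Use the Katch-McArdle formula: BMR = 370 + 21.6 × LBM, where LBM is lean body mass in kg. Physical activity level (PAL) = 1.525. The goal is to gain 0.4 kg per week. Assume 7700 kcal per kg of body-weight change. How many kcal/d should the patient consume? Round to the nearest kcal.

LBM = 60.5 × (1 − 0.13) = 52.635 kg. Katch-McArdle: BMR = 370 + 21.6 × 52.635 = 1506.916 kcal/day.
TEE = 1506.916 × 1.525 = 2298.0469 kcal/day.
Required daily surplus = 0.4 × 7700 ÷ 7 = 440 kcal/day.
Target intake = 2298.0469 + 440 = 2738.0469 kcal/day.

2738 kcal/d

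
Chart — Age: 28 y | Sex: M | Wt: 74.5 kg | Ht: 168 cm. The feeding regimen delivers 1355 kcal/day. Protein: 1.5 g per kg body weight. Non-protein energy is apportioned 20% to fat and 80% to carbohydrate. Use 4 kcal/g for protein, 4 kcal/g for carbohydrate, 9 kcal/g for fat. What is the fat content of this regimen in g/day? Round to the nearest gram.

20 g/day

Protein = 1.5 × 74.5 = 111.75 g → 111.75 × 4 = 447 kcal.
Non-protein calories = 1355 − 447 = 908 kcal.
Fat: 20% × 908 = 181.6 kcal; carbohydrate: 726.4 kcal.
Fat: 181.6 kcal ÷ 9 kcal/g = 20.1778 g.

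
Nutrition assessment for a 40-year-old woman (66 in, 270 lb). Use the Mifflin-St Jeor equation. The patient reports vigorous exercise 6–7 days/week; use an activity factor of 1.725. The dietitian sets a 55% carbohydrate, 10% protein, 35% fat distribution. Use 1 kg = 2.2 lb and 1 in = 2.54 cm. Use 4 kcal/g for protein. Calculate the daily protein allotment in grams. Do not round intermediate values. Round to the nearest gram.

Convert to metric: weight = 270 ÷ 2.2 = 122.7273 kg; height = 66 × 2.54 = 167.64 cm.
Mifflin-St Jeor (female): BMR = 10(122.7273) + 6.25(167.64) − 5(40) − 161 = 1227.2727 + 1047.75 − 200 − 161 = 1914.0227 kcal/day.
TEE = 1914.0227 × 1.725 = 3301.6892 kcal/day.
Protein energy = 10% × 3301.6892 = 330.1689 kcal.
Protein = 330.1689 ÷ 4 kcal/g = 82.5422 g.

83 g/day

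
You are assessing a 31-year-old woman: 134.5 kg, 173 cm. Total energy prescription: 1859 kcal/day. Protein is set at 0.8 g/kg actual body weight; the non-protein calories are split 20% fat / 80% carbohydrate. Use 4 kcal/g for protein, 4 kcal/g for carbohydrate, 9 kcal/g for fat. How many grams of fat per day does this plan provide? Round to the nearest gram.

32 g/day

Protein = 0.8 × 134.5 = 107.6 g → 107.6 × 4 = 430.4 kcal.
Non-protein calories = 1859 − 430.4 = 1428.6 kcal.
Fat: 20% × 1428.6 = 285.72 kcal; carbohydrate: 1142.88 kcal.
Fat: 285.72 kcal ÷ 9 kcal/g = 31.7467 g.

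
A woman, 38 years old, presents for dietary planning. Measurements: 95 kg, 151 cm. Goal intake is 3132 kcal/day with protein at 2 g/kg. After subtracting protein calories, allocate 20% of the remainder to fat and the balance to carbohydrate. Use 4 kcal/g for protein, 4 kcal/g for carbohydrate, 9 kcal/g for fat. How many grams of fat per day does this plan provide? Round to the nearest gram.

Protein = 2 × 95 = 190 g → 190 × 4 = 760 kcal.
Non-protein calories = 3132 − 760 = 2372 kcal.
Fat: 20% × 2372 = 474.4 kcal; carbohydrate: 1897.6 kcal.
Fat: 474.4 kcal ÷ 9 kcal/g = 52.7111 g.

53 g/day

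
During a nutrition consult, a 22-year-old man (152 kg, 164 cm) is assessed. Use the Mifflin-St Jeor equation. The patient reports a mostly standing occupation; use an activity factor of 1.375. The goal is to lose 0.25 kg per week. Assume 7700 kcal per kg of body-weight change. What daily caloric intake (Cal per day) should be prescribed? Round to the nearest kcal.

Mifflin-St Jeor (male): BMR = 10(152) + 6.25(164) − 5(22) + 5 = 1520 + 1025 − 110 + 5 = 2440 kcal/day.
TEE = 2440 × 1.375 = 3355 kcal/day.
Required daily deficit = 0.25 × 7700 ÷ 7 = 275 kcal/day.
Target intake = 3355 − 275 = 3080 kcal/day.

3080 Cal per day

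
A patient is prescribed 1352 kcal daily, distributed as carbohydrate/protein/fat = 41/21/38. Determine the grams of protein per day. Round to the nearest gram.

Protein energy = 21% × 1352 = 283.92 kcal.
At 4 kcal/g: 283.92 ÷ 4 = 70.98 g.

71 g/day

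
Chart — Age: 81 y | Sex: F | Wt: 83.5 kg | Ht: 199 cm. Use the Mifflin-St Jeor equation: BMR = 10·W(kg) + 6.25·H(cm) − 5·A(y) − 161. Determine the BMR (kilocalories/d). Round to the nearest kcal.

1513 kilocalories/d

Mifflin-St Jeor (female): BMR = 10(83.5) + 6.25(199) − 5(81) − 161 = 835 + 1243.75 − 405 − 161 = 1512.75 kcal/day.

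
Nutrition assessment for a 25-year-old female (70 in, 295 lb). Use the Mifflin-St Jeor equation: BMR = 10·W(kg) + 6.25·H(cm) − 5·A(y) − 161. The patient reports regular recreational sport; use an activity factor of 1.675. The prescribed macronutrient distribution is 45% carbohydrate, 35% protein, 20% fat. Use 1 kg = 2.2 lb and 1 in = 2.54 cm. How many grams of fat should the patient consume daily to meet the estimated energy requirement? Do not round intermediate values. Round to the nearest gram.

81 g/day

Convert to metric: weight = 295 ÷ 2.2 = 134.0909 kg; height = 70 × 2.54 = 177.8 cm.
Mifflin-St Jeor (female): BMR = 10(134.0909) + 6.25(177.8) − 5(25) − 161 = 1340.9091 + 1111.25 − 125 − 161 = 2166.1591 kcal/day.
TEE = 2166.1591 × 1.675 = 3628.3165 kcal/day.
Fat energy = 20% × 3628.3165 = 725.6633 kcal.
Fat = 725.6633 ÷ 9 kcal/g = 80.6293 g.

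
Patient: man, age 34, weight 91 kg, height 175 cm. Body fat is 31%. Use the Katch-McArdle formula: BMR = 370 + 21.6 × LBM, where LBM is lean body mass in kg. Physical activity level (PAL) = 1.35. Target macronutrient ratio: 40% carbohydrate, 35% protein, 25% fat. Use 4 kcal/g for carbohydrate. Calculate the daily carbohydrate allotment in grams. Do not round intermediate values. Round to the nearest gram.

LBM = 91 × (1 − 0.31) = 62.79 kg. Katch-McArdle: BMR = 370 + 21.6 × 62.79 = 1726.264 kcal/day.
TEE = 1726.264 × 1.35 = 2330.4564 kcal/day.
Carbohydrate energy = 40% × 2330.4564 = 932.1826 kcal.
Carbohydrate = 932.1826 ÷ 4 kcal/g = 233.0456 g.

233 g/day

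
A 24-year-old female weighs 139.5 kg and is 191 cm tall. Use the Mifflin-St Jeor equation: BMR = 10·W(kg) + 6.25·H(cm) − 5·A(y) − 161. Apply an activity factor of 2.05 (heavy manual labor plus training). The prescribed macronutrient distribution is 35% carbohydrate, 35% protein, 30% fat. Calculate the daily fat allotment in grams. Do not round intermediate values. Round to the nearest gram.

Mifflin-St Jeor (female): BMR = 10(139.5) + 6.25(191) − 5(24) − 161 = 1395 + 1193.75 − 120 − 161 = 2307.75 kcal/day.
TEE = 2307.75 × 2.05 = 4730.8875 kcal/day.
Fat energy = 30% × 4730.8875 = 1419.2663 kcal.
Fat = 1419.2663 ÷ 9 kcal/g = 157.6963 g.

158 g/day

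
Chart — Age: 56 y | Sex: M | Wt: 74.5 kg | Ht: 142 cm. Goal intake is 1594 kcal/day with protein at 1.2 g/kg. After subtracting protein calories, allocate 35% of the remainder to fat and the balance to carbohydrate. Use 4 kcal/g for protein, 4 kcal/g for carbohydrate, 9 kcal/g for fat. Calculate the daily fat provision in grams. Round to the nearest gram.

Protein = 1.2 × 74.5 = 89.4 g → 89.4 × 4 = 357.6 kcal.
Non-protein calories = 1594 − 357.6 = 1236.4 kcal.
Fat: 35% × 1236.4 = 432.74 kcal; carbohydrate: 803.66 kcal.
Fat: 432.74 kcal ÷ 9 kcal/g = 48.0822 g.

48 g/day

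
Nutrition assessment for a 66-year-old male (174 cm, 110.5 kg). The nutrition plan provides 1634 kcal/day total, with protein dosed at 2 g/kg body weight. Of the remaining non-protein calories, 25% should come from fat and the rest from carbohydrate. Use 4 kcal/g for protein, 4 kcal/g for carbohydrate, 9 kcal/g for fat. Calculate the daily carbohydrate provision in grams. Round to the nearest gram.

Protein = 2 × 110.5 = 221 g → 221 × 4 = 884 kcal.
Non-protein calories = 1634 − 884 = 750 kcal.
Fat: 25% × 750 = 187.5 kcal; carbohydrate: 562.5 kcal.
Carbohydrate: 562.5 kcal ÷ 4 kcal/g = 140.625 g.

141 g/day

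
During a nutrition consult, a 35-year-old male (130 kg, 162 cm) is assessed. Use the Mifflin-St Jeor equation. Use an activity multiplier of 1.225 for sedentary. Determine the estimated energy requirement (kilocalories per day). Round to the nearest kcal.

2625 kilocalories per day

Mifflin-St Jeor (male): BMR = 10(130) + 6.25(162) − 5(35) + 5 = 1300 + 1012.5 − 175 + 5 = 2142.5 kcal/day.
TEE = BMR × activity factor = 2142.5 × 1.225 = 2624.5625 kcal/day.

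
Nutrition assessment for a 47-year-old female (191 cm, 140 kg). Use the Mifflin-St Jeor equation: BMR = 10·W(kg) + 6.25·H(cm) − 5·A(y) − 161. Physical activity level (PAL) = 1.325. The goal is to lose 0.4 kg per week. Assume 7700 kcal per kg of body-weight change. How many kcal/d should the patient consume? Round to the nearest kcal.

Mifflin-St Jeor (female): BMR = 10(140) + 6.25(191) − 5(47) − 161 = 1400 + 1193.75 − 235 − 161 = 2197.75 kcal/day.
TEE = 2197.75 × 1.325 = 2912.0188 kcal/day.
Required daily deficit = 0.4 × 7700 ÷ 7 = 440 kcal/day.
Target intake = 2912.0188 − 440 = 2472.0188 kcal/day.

2472 kcal/d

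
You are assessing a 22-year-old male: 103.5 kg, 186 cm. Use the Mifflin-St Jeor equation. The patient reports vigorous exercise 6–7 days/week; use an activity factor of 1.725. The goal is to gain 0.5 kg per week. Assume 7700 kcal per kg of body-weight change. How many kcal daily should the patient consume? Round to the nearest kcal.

4160 kcal daily

Mifflin-St Jeor (male): BMR = 10(103.5) + 6.25(186) − 5(22) + 5 = 1035 + 1162.5 − 110 + 5 = 2092.5 kcal/day.
TEE = 2092.5 × 1.725 = 3609.5625 kcal/day.
Required daily surplus = 0.5 × 7700 ÷ 7 = 550 kcal/day.
Target intake = 3609.5625 + 550 = 4159.5625 kcal/day.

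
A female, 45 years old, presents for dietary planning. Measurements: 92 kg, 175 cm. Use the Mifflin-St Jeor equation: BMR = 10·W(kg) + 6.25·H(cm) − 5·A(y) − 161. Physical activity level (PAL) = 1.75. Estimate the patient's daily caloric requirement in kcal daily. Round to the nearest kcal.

2849 kcal daily

Mifflin-St Jeor (female): BMR = 10(92) + 6.25(175) − 5(45) − 161 = 920 + 1093.75 − 225 − 161 = 1627.75 kcal/day.
TEE = BMR × activity factor = 1627.75 × 1.75 = 2848.5625 kcal/day.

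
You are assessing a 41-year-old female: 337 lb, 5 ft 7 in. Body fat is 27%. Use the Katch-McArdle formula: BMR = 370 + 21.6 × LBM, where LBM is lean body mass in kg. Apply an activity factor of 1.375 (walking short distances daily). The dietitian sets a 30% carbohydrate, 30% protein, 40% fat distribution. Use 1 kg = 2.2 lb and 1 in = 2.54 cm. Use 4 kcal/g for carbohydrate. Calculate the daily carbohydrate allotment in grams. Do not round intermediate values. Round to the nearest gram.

Convert to metric: weight = 337 ÷ 2.2 = 153.1818 kg; height = (5×12 + 7) × 2.54 = 67 × 2.54 = 170.18 cm.
LBM = 153.1818 × (1 − 0.27) = 111.8227 kg. Katch-McArdle: BMR = 370 + 21.6 × 111.8227 = 2785.3709 kcal/day.
TEE = 2785.3709 × 1.375 = 3829.885 kcal/day.
Carbohydrate energy = 30% × 3829.885 = 1148.9655 kcal.
Carbohydrate = 1148.9655 ÷ 4 kcal/g = 287.2414 g.

287 g/day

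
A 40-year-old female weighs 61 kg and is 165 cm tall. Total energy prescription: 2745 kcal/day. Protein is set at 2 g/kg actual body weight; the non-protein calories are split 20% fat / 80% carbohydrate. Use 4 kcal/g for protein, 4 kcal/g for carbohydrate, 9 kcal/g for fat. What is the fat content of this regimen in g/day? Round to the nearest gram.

50 g/day

Protein = 2 × 61 = 122 g → 122 × 4 = 488 kcal.
Non-protein calories = 2745 − 488 = 2257 kcal.
Fat: 20% × 2257 = 451.4 kcal; carbohydrate: 1805.6 kcal.
Fat: 451.4 kcal ÷ 9 kcal/g = 50.1556 g.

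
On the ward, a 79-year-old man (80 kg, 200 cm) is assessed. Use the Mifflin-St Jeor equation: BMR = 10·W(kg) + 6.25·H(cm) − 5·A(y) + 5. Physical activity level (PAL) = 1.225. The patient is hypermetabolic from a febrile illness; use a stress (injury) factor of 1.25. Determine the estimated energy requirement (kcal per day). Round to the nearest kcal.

Mifflin-St Jeor (male): BMR = 10(80) + 6.25(200) − 5(79) + 5 = 800 + 1250 − 395 + 5 = 1660 kcal/day.
TEE = BMR × activity factor = 1660 × 1.225 = 2033.5 kcal/day.
Apply stress factor: 2033.5 × 1.25 = 2541.875 kcal/day.

2542 kcal per day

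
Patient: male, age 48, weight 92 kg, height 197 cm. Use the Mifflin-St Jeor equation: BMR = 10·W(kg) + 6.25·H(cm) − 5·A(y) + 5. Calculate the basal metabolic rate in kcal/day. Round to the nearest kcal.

Mifflin-St Jeor (male): BMR = 10(92) + 6.25(197) − 5(48) + 5 = 920 + 1231.25 − 240 + 5 = 1916.25 kcal/day.

1916 kcal/day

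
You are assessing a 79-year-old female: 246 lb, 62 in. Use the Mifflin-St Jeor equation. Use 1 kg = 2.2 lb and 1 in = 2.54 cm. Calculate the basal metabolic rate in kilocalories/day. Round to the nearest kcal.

Convert to metric: weight = 246 ÷ 2.2 = 111.8182 kg; height = 62 × 2.54 = 157.48 cm.
Mifflin-St Jeor (female): BMR = 10(111.8182) + 6.25(157.48) − 5(79) − 161 = 1118.1818 + 984.25 − 395 − 161 = 1546.4318 kcal/day.

1546 kilocalories/day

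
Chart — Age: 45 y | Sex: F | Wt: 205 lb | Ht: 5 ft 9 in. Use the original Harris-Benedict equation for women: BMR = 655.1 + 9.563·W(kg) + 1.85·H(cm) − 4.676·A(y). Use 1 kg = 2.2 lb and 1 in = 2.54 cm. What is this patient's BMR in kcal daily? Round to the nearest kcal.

Convert to metric: weight = 205 ÷ 2.2 = 93.1818 kg; height = (5×12 + 9) × 2.54 = 69 × 2.54 = 175.26 cm.
Harris-Benedict: BMR = 655.1 + 9.563(93.1818) + 1.85(175.26) − 4.676(45) = 1660.0087 kcal/day.

1660 kcal daily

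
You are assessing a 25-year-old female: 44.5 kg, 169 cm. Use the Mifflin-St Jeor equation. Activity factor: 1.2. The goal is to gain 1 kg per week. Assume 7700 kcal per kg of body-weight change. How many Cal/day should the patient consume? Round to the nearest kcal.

Mifflin-St Jeor (female): BMR = 10(44.5) + 6.25(169) − 5(25) − 161 = 445 + 1056.25 − 125 − 161 = 1215.25 kcal/day.
TEE = 1215.25 × 1.2 = 1458.3 kcal/day.
Required daily surplus = 1 × 7700 ÷ 7 = 1100 kcal/day.
Target intake = 1458.3 + 1100 = 2558.3 kcal/day.

2558 Cal/day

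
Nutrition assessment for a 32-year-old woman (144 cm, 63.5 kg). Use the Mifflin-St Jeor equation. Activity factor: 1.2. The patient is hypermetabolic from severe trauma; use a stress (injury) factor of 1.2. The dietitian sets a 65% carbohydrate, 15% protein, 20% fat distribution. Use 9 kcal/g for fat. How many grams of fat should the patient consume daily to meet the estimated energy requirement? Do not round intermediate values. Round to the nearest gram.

39 g/day

Mifflin-St Jeor (female): BMR = 10(63.5) + 6.25(144) − 5(32) − 161 = 635 + 900 − 160 − 161 = 1214 kcal/day.
TEE = 1214 × 1.2 = 1456.8 kcal/day.
With stress factor 1.2: 1456.8 × 1.2 = 1748.16 kcal/day.
Fat energy = 20% × 1748.16 = 349.632 kcal.
Fat = 349.632 ÷ 9 kcal/g = 38.848 g.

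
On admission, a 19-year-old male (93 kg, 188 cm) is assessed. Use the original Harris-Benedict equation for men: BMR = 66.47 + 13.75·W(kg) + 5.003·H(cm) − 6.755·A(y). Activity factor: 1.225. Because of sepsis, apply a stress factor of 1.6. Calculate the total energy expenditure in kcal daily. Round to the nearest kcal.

Harris-Benedict: BMR = 66.47 + 13.75(93) + 5.003(188) − 6.755(19) = 2157.439 kcal/day.
TEE = BMR × activity factor = 2157.439 × 1.225 = 2642.8628 kcal/day.
Apply stress factor: 2642.8628 × 1.6 = 4228.5804 kcal/day.

4229 kcal daily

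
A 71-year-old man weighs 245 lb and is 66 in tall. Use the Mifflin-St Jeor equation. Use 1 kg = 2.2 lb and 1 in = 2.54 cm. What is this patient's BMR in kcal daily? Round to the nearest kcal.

Convert to metric: weight = 245 ÷ 2.2 = 111.3636 kg; height = 66 × 2.54 = 167.64 cm.
Mifflin-St Jeor (male): BMR = 10(111.3636) + 6.25(167.64) − 5(71) + 5 = 1113.6364 + 1047.75 − 355 + 5 = 1811.3864 kcal/day.

1811 kcal daily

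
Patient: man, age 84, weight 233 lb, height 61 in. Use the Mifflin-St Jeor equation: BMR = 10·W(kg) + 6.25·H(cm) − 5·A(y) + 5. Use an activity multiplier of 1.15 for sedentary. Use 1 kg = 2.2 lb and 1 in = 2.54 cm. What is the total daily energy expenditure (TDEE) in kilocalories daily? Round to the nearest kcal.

Convert to metric: weight = 233 ÷ 2.2 = 105.9091 kg; height = 61 × 2.54 = 154.94 cm.
Mifflin-St Jeor (male): BMR = 10(105.9091) + 6.25(154.94) − 5(84) + 5 = 1059.0909 + 968.375 − 420 + 5 = 1612.4659 kcal/day.
TEE = BMR × activity factor = 1612.4659 × 1.15 = 1854.3358 kcal/day.

1854 kilocalories daily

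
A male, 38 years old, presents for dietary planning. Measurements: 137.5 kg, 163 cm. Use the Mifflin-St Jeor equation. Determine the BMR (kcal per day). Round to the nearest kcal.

Mifflin-St Jeor (male): BMR = 10(137.5) + 6.25(163) − 5(38) + 5 = 1375 + 1018.75 − 190 + 5 = 2208.75 kcal/day.

2209 kcal per day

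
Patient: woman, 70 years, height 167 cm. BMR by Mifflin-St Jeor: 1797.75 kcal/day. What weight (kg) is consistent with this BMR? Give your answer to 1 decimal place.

126.5 kg

1797.75 = 10·W + 6.25(167) − 5(70) − 161
10·W = 1797.75 − 532.75 = 1265, so W = 126.5 kg.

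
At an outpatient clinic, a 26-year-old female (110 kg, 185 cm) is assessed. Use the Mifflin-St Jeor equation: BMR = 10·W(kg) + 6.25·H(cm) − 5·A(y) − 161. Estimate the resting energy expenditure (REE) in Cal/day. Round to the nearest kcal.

1965 Cal/day

Mifflin-St Jeor (female): BMR = 10(110) + 6.25(185) − 5(26) − 161 = 1100 + 1156.25 − 130 − 161 = 1965.25 kcal/day.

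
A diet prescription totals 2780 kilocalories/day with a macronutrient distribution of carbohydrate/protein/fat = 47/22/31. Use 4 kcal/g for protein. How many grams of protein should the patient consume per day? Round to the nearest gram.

153 g/day

Protein energy = 22% × 2780 = 611.6 kcal.
At 4 kcal/g: 611.6 ÷ 4 = 152.9 g.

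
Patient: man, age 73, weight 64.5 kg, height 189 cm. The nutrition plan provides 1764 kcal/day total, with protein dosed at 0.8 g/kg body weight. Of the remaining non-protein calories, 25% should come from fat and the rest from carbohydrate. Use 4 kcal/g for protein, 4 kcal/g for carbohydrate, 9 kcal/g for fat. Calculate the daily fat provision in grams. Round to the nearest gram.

Protein = 0.8 × 64.5 = 51.6 g → 51.6 × 4 = 206.4 kcal.
Non-protein calories = 1764 − 206.4 = 1557.6 kcal.
Fat: 25% × 1557.6 = 389.4 kcal; carbohydrate: 1168.2 kcal.
Fat: 389.4 kcal ÷ 9 kcal/g = 43.2667 g.

43 g/day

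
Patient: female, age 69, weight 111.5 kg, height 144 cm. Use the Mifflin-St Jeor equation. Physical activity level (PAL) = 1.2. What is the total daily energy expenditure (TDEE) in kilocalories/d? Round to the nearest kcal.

Mifflin-St Jeor (female): BMR = 10(111.5) + 6.25(144) − 5(69) − 161 = 1115 + 900 − 345 − 161 = 1509 kcal/day.
TEE = BMR × activity factor = 1509 × 1.2 = 1810.8 kcal/day.

1811 kilocalories/d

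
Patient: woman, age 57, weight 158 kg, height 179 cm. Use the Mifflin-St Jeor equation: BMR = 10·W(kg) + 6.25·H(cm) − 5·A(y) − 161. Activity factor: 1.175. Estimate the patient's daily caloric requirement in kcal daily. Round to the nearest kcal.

Mifflin-St Jeor (female): BMR = 10(158) + 6.25(179) − 5(57) − 161 = 1580 + 1118.75 − 285 − 161 = 2252.75 kcal/day.
TEE = BMR × activity factor = 2252.75 × 1.175 = 2646.9813 kcal/day.

2647 kcal daily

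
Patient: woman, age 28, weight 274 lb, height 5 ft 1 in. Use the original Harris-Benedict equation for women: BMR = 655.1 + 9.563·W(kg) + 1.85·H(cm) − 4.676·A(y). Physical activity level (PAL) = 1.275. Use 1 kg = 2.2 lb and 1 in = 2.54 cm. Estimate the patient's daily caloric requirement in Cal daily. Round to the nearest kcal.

2552 Cal daily

Convert to metric: weight = 274 ÷ 2.2 = 124.5455 kg; height = (5×12 + 1) × 2.54 = 61 × 2.54 = 154.94 cm.
Harris-Benedict: BMR = 655.1 + 9.563(124.5455) + 1.85(154.94) − 4.676(28) = 2001.8392 kcal/day.
TEE = BMR × activity factor = 2001.8392 × 1.275 = 2552.345 kcal/day.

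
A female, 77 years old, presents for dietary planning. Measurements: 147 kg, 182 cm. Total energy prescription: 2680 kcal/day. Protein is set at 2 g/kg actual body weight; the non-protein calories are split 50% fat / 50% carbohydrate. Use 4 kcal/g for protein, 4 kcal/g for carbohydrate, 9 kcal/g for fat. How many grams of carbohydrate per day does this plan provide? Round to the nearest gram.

Protein = 2 × 147 = 294 g → 294 × 4 = 1176 kcal.
Non-protein calories = 2680 − 1176 = 1504 kcal.
Fat: 50% × 1504 = 752 kcal; carbohydrate: 752 kcal.
Carbohydrate: 752 kcal ÷ 4 kcal/g = 188 g.

188 g/day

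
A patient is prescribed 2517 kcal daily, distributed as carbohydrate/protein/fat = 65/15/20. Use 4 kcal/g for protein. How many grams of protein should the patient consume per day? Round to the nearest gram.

Protein energy = 15% × 2517 = 377.55 kcal.
At 4 kcal/g: 377.55 ÷ 4 = 94.3875 g.

94 g/day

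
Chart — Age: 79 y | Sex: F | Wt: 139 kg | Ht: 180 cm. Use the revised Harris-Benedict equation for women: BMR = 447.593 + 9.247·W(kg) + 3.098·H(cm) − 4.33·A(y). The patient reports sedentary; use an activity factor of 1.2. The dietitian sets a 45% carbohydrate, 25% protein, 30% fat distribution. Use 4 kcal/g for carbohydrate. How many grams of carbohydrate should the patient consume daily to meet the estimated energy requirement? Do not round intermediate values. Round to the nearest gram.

Harris-Benedict: BMR = 447.593 + 9.247(139) + 3.098(180) − 4.33(79) = 1948.496 kcal/day.
TEE = 1948.496 × 1.2 = 2338.1952 kcal/day.
Carbohydrate energy = 45% × 2338.1952 = 1052.1878 kcal.
Carbohydrate = 1052.1878 ÷ 4 kcal/g = 263.047 g.

263 g/day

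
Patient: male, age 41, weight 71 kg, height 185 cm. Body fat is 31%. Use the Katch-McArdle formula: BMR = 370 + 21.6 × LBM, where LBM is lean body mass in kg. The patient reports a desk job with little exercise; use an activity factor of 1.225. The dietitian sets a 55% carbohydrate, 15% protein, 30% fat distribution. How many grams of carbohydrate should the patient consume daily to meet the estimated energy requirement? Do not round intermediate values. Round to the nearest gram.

241 g/day

LBM = 71 × (1 − 0.31) = 48.99 kg. Katch-McArdle: BMR = 370 + 21.6 × 48.99 = 1428.184 kcal/day.
TEE = 1428.184 × 1.225 = 1749.5254 kcal/day.
Carbohydrate energy = 55% × 1749.5254 = 962.239 kcal.
Carbohydrate = 962.239 ÷ 4 kcal/g = 240.5597 g.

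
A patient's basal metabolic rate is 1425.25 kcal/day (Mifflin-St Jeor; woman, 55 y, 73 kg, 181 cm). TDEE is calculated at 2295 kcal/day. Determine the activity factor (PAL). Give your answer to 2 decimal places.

Activity factor = TEE ÷ BMR = 2295 ÷ 1425.25 = 1.61.

1.61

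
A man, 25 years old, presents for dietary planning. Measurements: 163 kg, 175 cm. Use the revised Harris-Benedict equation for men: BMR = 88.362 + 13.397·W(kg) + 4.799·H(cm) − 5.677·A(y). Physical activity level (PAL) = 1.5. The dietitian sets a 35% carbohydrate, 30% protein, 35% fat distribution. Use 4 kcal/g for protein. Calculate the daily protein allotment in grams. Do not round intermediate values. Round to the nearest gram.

334 g/day

Harris-Benedict: BMR = 88.362 + 13.397(163) + 4.799(175) − 5.677(25) = 2969.973 kcal/day.
TEE = 2969.973 × 1.5 = 4454.9595 kcal/day.
Protein energy = 30% × 4454.9595 = 1336.4879 kcal.
Protein = 1336.4879 ÷ 4 kcal/g = 334.122 g.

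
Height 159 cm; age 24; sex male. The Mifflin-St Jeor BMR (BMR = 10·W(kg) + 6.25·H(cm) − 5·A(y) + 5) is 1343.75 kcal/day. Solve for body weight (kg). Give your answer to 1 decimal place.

1343.75 = 10·W + 6.25(159) − 5(24) + 5
10·W = 1343.75 − 878.75 = 465, so W = 46.5 kg.

46.5 kg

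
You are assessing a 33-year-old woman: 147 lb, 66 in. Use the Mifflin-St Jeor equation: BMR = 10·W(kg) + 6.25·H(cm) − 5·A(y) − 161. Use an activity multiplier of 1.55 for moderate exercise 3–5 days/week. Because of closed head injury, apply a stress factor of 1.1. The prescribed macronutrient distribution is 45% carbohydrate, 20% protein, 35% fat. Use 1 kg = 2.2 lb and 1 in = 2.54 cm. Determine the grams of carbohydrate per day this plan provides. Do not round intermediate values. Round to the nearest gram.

Convert to metric: weight = 147 ÷ 2.2 = 66.8182 kg; height = 66 × 2.54 = 167.64 cm.
Mifflin-St Jeor (female): BMR = 10(66.8182) + 6.25(167.64) − 5(33) − 161 = 668.1818 + 1047.75 − 165 − 161 = 1389.9318 kcal/day.
TEE = 1389.9318 × 1.55 = 2154.3943 kcal/day.
With stress factor 1.1: 2154.3943 × 1.1 = 2369.8338 kcal/day.
Carbohydrate energy = 45% × 2369.8338 = 1066.4252 kcal.
Carbohydrate = 1066.4252 ÷ 4 kcal/g = 266.6063 g.

267 g/day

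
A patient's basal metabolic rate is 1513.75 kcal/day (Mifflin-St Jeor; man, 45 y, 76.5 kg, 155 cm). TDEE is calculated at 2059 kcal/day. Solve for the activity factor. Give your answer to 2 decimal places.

1.36

Activity factor = TEE ÷ BMR = 2059 ÷ 1513.75 = 1.36.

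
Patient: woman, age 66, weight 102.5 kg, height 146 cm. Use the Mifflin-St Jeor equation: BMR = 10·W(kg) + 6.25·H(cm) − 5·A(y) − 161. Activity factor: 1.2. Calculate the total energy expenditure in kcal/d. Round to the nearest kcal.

1736 kcal/d

Mifflin-St Jeor (female): BMR = 10(102.5) + 6.25(146) − 5(66) − 161 = 1025 + 912.5 − 330 − 161 = 1446.5 kcal/day.
TEE = BMR × activity factor = 1446.5 × 1.2 = 1735.8 kcal/day.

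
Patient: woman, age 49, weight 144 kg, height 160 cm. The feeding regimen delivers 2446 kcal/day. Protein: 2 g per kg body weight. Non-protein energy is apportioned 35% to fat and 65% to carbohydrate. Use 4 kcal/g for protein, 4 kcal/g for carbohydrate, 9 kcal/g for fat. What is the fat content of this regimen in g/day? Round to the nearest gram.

50 g/day

Protein = 2 × 144 = 288 g → 288 × 4 = 1152 kcal.
Non-protein calories = 2446 − 1152 = 1294 kcal.
Fat: 35% × 1294 = 452.9 kcal; carbohydrate: 841.1 kcal.
Fat: 452.9 kcal ÷ 9 kcal/g = 50.3222 g.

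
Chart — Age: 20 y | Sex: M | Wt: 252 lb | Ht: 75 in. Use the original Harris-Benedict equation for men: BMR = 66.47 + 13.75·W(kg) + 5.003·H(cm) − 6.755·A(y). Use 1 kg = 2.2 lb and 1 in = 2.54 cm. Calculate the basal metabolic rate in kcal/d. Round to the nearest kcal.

2459 kcal/d

Convert to metric: weight = 252 ÷ 2.2 = 114.5455 kg; height = 75 × 2.54 = 190.5 cm.
Harris-Benedict: BMR = 66.47 + 13.75(114.5455) + 5.003(190.5) − 6.755(20) = 2459.4415 kcal/day.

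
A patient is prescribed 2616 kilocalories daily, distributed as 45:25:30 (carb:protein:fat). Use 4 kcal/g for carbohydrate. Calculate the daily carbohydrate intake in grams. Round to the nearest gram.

294 g/day

Carbohydrate energy = 45% × 2616 = 1177.2 kcal.
At 4 kcal/g: 1177.2 ÷ 4 = 294.3 g.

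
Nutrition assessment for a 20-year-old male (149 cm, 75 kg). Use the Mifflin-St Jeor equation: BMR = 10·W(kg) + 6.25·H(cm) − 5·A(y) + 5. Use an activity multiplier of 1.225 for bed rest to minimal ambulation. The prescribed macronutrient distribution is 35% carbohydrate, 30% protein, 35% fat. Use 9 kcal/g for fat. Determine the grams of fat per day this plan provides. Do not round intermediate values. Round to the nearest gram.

Mifflin-St Jeor (male): BMR = 10(75) + 6.25(149) − 5(20) + 5 = 750 + 931.25 − 100 + 5 = 1586.25 kcal/day.
TEE = 1586.25 × 1.225 = 1943.1563 kcal/day.
Fat energy = 35% × 1943.1563 = 680.1047 kcal.
Fat = 680.1047 ÷ 9 kcal/g = 75.5672 g.

76 g/day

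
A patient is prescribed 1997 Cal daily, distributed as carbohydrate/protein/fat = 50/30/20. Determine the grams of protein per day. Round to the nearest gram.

150 g/day

Protein energy = 30% × 1997 = 599.1 kcal.
At 4 kcal/g: 599.1 ÷ 4 = 149.775 g.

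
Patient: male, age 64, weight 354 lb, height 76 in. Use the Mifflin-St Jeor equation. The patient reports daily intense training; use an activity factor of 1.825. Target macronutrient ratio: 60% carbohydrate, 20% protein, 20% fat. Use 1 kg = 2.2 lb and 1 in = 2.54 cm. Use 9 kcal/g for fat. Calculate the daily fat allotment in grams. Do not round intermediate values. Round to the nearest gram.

101 g/day

Convert to metric: weight = 354 ÷ 2.2 = 160.9091 kg; height = 76 × 2.54 = 193.04 cm.
Mifflin-St Jeor (male): BMR = 10(160.9091) + 6.25(193.04) − 5(64) + 5 = 1609.0909 + 1206.5 − 320 + 5 = 2500.5909 kcal/day.
TEE = 2500.5909 × 1.825 = 4563.5784 kcal/day.
Fat energy = 20% × 4563.5784 = 912.7157 kcal.
Fat = 912.7157 ÷ 9 kcal/g = 101.4129 g.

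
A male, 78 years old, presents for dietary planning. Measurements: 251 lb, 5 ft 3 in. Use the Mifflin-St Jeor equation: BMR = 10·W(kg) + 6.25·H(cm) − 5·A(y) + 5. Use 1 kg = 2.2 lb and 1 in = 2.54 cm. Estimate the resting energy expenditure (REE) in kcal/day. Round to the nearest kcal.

Convert to metric: weight = 251 ÷ 2.2 = 114.0909 kg; height = (5×12 + 3) × 2.54 = 63 × 2.54 = 160.02 cm.
Mifflin-St Jeor (male): BMR = 10(114.0909) + 6.25(160.02) − 5(78) + 5 = 1140.9091 + 1000.125 − 390 + 5 = 1756.0341 kcal/day.

1756 kcal/day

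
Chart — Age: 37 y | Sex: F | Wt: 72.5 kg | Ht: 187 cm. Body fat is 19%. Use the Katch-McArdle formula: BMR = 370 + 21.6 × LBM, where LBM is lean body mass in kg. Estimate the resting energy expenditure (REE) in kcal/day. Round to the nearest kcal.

LBM = 72.5 × (1 − 0.19) = 58.725 kg. Katch-McArdle: BMR = 370 + 21.6 × 58.725 = 1638.46 kcal/day.

1638 kcal/day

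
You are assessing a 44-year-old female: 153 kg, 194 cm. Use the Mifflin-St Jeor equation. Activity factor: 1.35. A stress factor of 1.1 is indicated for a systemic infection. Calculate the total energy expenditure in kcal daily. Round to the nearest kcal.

Mifflin-St Jeor (female): BMR = 10(153) + 6.25(194) − 5(44) − 161 = 1530 + 1212.5 − 220 − 161 = 2361.5 kcal/day.
TEE = BMR × activity factor = 2361.5 × 1.35 = 3188.025 kcal/day.
Apply stress factor: 3188.025 × 1.1 = 3506.8275 kcal/day.

3507 kcal daily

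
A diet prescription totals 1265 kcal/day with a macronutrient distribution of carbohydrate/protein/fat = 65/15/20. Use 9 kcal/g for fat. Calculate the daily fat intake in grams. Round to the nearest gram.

Fat energy = 20% × 1265 = 253 kcal.
At 9 kcal/g: 253 ÷ 9 = 28.1111 g.

28 g/day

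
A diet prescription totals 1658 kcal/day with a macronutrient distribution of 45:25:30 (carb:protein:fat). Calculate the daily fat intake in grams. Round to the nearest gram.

55 g/day

Fat energy = 30% × 1658 = 497.4 kcal.
At 9 kcal/g: 497.4 ÷ 9 = 55.2667 g.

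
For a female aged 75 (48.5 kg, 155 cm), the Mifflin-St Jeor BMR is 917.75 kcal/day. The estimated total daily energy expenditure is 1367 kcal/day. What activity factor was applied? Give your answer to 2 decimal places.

1.49

Activity factor = TEE ÷ BMR = 1367 ÷ 917.75 = 1.49.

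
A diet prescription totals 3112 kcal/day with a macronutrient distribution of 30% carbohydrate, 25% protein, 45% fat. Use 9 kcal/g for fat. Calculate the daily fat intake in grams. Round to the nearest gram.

156 g/day

Fat energy = 45% × 3112 = 1400.4 kcal.
At 9 kcal/g: 1400.4 ÷ 9 = 155.6 g.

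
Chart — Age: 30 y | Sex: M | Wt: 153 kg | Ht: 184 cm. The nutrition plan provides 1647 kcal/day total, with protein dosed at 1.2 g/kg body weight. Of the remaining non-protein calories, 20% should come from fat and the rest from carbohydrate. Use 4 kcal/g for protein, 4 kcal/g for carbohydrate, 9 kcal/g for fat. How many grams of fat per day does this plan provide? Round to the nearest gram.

Protein = 1.2 × 153 = 183.6 g → 183.6 × 4 = 734.4 kcal.
Non-protein calories = 1647 − 734.4 = 912.6 kcal.
Fat: 20% × 912.6 = 182.52 kcal; carbohydrate: 730.08 kcal.
Fat: 182.52 kcal ÷ 9 kcal/g = 20.28 g.

20 g/day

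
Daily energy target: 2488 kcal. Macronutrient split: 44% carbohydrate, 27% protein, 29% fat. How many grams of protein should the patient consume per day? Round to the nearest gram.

168 g/day

Protein energy = 27% × 2488 = 671.76 kcal.
At 4 kcal/g: 671.76 ÷ 4 = 167.94 g.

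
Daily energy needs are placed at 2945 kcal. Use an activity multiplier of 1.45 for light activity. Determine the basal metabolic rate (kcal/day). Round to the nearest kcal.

BMR = TEE ÷ activity factor = 2945 ÷ 1.45 = 2031.0345 kcal/day.

2031 kcal/day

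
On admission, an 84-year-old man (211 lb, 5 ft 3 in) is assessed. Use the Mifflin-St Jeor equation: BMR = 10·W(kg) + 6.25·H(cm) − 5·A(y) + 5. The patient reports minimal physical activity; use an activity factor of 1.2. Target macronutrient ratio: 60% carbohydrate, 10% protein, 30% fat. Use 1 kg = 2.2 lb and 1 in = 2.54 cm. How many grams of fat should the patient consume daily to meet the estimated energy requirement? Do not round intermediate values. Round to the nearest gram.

Convert to metric: weight = 211 ÷ 2.2 = 95.9091 kg; height = (5×12 + 3) × 2.54 = 63 × 2.54 = 160.02 cm.
Mifflin-St Jeor (male): BMR = 10(95.9091) + 6.25(160.02) − 5(84) + 5 = 959.0909 + 1000.125 − 420 + 5 = 1544.2159 kcal/day.
TEE = 1544.2159 × 1.2 = 1853.0591 kcal/day.
Fat energy = 30% × 1853.0591 = 555.9177 kcal.
Fat = 555.9177 ÷ 9 kcal/g = 61.7686 g.

62 g/day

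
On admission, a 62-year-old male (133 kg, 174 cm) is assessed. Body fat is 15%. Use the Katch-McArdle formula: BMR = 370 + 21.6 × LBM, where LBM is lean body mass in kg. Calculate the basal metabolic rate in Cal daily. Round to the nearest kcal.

2812 Cal daily

LBM = 133 × (1 − 0.15) = 113.05 kg. Katch-McArdle: BMR = 370 + 21.6 × 113.05 = 2811.88 kcal/day.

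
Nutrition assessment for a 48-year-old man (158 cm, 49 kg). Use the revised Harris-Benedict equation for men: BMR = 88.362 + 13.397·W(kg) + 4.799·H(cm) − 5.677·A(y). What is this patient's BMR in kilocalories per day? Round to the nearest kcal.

1231 kilocalories per day

Harris-Benedict: BMR = 88.362 + 13.397(49) + 4.799(158) − 5.677(48) = 1230.561 kcal/day.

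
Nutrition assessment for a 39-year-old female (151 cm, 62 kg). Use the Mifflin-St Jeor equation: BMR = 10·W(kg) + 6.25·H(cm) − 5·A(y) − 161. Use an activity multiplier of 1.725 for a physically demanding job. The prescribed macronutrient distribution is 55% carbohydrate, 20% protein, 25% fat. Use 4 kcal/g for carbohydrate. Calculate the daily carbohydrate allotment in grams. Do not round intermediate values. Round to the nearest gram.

286 g/day

Mifflin-St Jeor (female): BMR = 10(62) + 6.25(151) − 5(39) − 161 = 620 + 943.75 − 195 − 161 = 1207.75 kcal/day.
TEE = 1207.75 × 1.725 = 2083.3688 kcal/day.
Carbohydrate energy = 55% × 2083.3688 = 1145.8528 kcal.
Carbohydrate = 1145.8528 ÷ 4 kcal/g = 286.4632 g.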